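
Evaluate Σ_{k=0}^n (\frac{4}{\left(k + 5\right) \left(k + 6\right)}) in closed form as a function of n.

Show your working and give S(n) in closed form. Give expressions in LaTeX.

S(n) = \frac{4 \left(n + 1\right)}{5 \left(n + 6\right)}

Step 1: r(k) = (k + 5)/(k + 7).
So A=k + 5 and B=k + 7, with C=1.
Set up (k + 5)·f(k+1) − (k + 6)·f(k) − (1) = 0.
Bound: deg f ≤ 1.
A polynomial solution: f(k) = k/5.
Get s_k = R·t_k = 4*k/(5*(k + 5)) with R(k) = B(k−1)f(k)/C(k) = k*(k + 6)/5.
Check: Δs_k = 4/(k**2 + 11*k + 30). ✓
s_(n+1) = 4*(n + 1)/(5*(n + 6)) and s_(0) = 0, so S(n) = 4*(n + 1)/(5*(n + 6)).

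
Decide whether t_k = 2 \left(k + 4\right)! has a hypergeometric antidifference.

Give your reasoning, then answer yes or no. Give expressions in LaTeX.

t_(k+1)/t_k = k + 5.
Take A(k)=k + 5, B(k)=1, C(k)=1.
Solve (k + 5)·f(k+1) − (1)·f(k) = 1.
Degrees (1,0,0) ⇒ d ≤ -1.
deg f ≤ -1 is impossible — no certificate.

No. Not Gosper-summable.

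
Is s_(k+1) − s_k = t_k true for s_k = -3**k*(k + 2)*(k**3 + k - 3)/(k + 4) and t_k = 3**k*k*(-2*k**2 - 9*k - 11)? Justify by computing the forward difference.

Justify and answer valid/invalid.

Invalid: residual 3**k*(4*k**4 + 32*k**3 + 94*k**2 + 86*k + 6)/(k**2 + 9*k + 20) ≠ 0.

s_(k+1) = -3**(k + 1)*(k + 3)*(k + (k + 1)**3 - 2)/(k + 5)
s_(k+1) − s_k = 3**k*(-2*k**5 - 23*k**4 - 100*k**3 - 185*k**2 - 134*k + 6)/(k**2 + 9*k + 20)
(s_(k+1) − s_k) − t_k = 3**k*(4*k**4 + 32*k**3 + 94*k**2 + 86*k + 6)/(k**2 + 9*k + 20)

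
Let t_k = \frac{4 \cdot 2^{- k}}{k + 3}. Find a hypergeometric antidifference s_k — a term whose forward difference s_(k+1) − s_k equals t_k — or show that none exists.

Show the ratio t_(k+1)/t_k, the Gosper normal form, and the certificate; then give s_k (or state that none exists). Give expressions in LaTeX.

none — t_k is not Gosper-summable

Step 1: r(k) = (k + 3)/(2*(k + 4)).
A = k/2 + 3/2, B = k + 4, C = 1.
Key eq: (k/2 + 3/2)·f(k+1) = (k + 3)·f(k) + (1).
d = -1 from the (1,1,0) case.
Negative degree bound (-1): no f exists, t_k not Gosper-summable.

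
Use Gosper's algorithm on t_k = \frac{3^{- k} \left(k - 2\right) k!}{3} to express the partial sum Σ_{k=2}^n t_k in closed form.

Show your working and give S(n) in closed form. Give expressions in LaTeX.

S(n) = - \frac{2}{9} + \frac{3^{- n} \left(n + 1\right)!}{3}

Ratio r(k) = (k**2 - 1)/(3*(k - 2)).
A = k/3 + 1/3, B = 1, C = k - 2.
Key eq: (k/3 + 1/3)·f(k+1) = (1)·f(k) + (k - 2).
d = 0 from the (1,0,1) case.
Solve for f: f(k) = 3 (degree 0 ≤ 0).
R(k) = B(k−1)·f(k)/C(k) = 3/(k - 2); s_k = R·t_k = factorial(k)/3**k.
Δs = (k - 2)*factorial(k)/(3*3**k), as required.
Evaluate: s_(n+1) = 3**(-n - 1)*factorial(n + 1); subtract s_(2) = 2/9 ⇒ S(n) = -2/9 + factorial(n + 1)/(3*3**n).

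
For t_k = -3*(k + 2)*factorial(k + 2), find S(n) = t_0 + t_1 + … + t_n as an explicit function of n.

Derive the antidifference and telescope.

t_(k+1)/t_k = (k + 3)**2/(k + 2).
Take A(k)=k + 3, B(k)=1, C(k)=k + 2.
f must satisfy (k + 3)·f(k+1) − (1)·f(k) = k + 2.
Bound: deg f ≤ 0.
Coefficient equations give f(k) = 1.
So s_k = (B(k−1)f/C)·t_k = (1/(k + 2))·t_k = -3*factorial(k + 2).
Δs = -3*(k + 2)*factorial(k + 2), as required.
Σ_(k=0)^n t_k = s_(n+1) − s_(0) = (-3*factorial(n + 3)) − (-6), i.e. 6 - 3*factorial(n + 3).

S(n) = 6 - 3*factorial(n + 3)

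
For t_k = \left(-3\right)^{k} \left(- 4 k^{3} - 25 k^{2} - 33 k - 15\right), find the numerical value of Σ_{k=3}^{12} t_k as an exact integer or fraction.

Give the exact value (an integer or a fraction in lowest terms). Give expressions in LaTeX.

Compute t_(k+1)/t_k: get 3*(-4*k**3 - 37*k**2 - 95*k - 77)/(4*k**3 + 25*k**2 + 33*k + 15).
Gosper form: A/B · C(k+1)/C(k) with A=-3, B=1, C=k**3 + 25*k**2/4 + 33*k/4 + 15/4.
Set up (-3)·f(k+1) − (1)·f(k) − (k**3 + 25*k**2/4 + 33*k/4 + 15/4) = 0.
Degrees (0,0,3) ⇒ d ≤ 3.
Match coefficients ⇒ f(k) = -k**2*(k + 4)/4.
Get s_k = R·t_k = (-3)**k*k**2*(k + 4) with R(k) = B(k−1)f(k)/C(k) = -k**2*(k + 4)/(4*k**3 + 25*k**2 + 33*k + 15).
s_(k+1) − s_k = (-3)**k*(-4*k**3 - 25*k**2 - 33*k - 15) = t_k.
Σ_(k=3)^(12) t_k = s_(13) − s_(3) = -4580489979 − (-1701) = -4580488278.

Σ = -4580488278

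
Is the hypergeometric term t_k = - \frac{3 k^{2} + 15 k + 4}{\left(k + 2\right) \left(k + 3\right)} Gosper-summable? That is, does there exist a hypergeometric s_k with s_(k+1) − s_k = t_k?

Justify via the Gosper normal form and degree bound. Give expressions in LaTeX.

The ratio is (k + 2)*(15*k + 3*(k + 1)**2 + 19)/((k + 4)*(3*k**2 + 15*k + 4)).
Take A(k)=k + 2, B(k)=k + 4, C(k)=k**2 + 5*k + 4/3.
Solve (k + 2)·f(k+1) − (k + 3)·f(k) = k**2 + 5*k + 4/3.
Degrees (1,1,2) ⇒ d ≤ 2.
Coefficient equations give f(k) = k*(3*k - 1)/3.
Certificate R = B(k−1)f/C = k*(k + 3)*(3*k - 1)/(3*k**2 + 15*k + 4) gives s_k = k*(1 - 3*k)/(k + 2).
Δs = (-3*k**2 - 15*k - 4)/(k**2 + 5*k + 6), as required.

Yes. s_k = \frac{k \left(1 - 3 k\right)}{k + 2}.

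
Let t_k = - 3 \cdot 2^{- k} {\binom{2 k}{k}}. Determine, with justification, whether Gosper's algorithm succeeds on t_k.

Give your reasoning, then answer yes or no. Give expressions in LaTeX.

Compute t_(k+1)/t_k: get (2*k + 1)/(k + 1).
Take A(k)=2*k + 1, B(k)=k + 1, C(k)=1.
Set up (2*k + 1)·f(k+1) − (k)·f(k) − (1) = 0.
Degrees (1,1,0) ⇒ d ≤ -1.
Bound -1 < 0, so the key equation has no polynomial solution.

No. Not Gosper-summable.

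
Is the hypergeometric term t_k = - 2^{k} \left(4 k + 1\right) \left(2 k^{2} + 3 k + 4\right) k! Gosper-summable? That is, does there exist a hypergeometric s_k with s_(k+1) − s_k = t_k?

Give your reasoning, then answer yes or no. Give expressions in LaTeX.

t_(k+1)/t_k = 2*(8*k**4 + 46*k**3 + 109*k**2 + 116*k + 45)/(8*k**3 + 14*k**2 + 19*k + 4).
So A=2*k + 2 and B=1, with C=k**3 + 7*k**2/4 + 19*k/8 + 1/2.
Solve (2*k + 2)·f(k+1) − (1)·f(k) = k**3 + 7*k**2/4 + 19*k/8 + 1/2.
From deg A=1, deg B=0, deg C=3: d=2.
Solve for f: f(k) = (4*k**2 - 3*k + 2)/8 (degree 2 ≤ 2).
Get s_k = R·t_k = -2**k*(4*k**2 - 3*k + 2)*factorial(k) with R(k) = B(k−1)f(k)/C(k) = (4*k**2 - 3*k + 2)/((4*k + 1)*(2*k**2 + 3*k + 4)).
Check: Δs_k = -2**k*(4*k + 1)*(2*k**2 + 3*k + 4)*factorial(k). ✓

Yes. s_k = - 2^{k} \left(4 k^{2} - 3 k + 2\right) k!.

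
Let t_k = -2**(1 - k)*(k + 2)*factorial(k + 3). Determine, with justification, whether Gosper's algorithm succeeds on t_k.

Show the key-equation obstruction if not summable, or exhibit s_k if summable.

r(k) = (k + 3)*(k + 4)/(2*(k + 2)) after simplifying.
Factor: A=k/2 + 2; B=1; C=k + 2.
Need (k/2 + 2)·f(k+1) − (1)·f(k) = k + 2.
From deg A=1, deg B=0, deg C=1: d=0.
Match coefficients ⇒ f(k) = 2.
R(k) = B(k−1)·f(k)/C(k) = 2/(k + 2); s_k = R·t_k = -2**(2 - k)*factorial(k + 3).
Δs = -2**(1 - k)*(k + 2)*factorial(k + 3), as required.

Yes. s_k = -2**(2 - k)*factorial(k + 3).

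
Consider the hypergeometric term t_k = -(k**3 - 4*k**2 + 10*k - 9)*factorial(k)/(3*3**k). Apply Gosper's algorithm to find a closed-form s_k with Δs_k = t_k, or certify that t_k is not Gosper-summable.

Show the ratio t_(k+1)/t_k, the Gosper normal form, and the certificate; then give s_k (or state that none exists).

Step 1: r(k) = (k**4 + 4*k**2 + 3*k - 2)/(3*(k**3 - 4*k**2 + 10*k - 9)).
So A=k/3 + 1/3 and B=1, with C=k**3 - 4*k**2 + 10*k - 9.
Key eq: (k/3 + 1/3)·f(k+1) = (1)·f(k) + (k**3 - 4*k**2 + 10*k - 9).
Bound: deg f ≤ 2.
A polynomial solution: f(k) = 3*(k - 3)*(k - 1).
Get s_k = R·t_k = -(k - 3)*(k - 1)*factorial(k)/3**k with R(k) = B(k−1)f(k)/C(k) = 3*(k - 3)*(k - 1)/(k**3 - 4*k**2 + 10*k - 9).
Check: Δs_k = -(k**3 - 4*k**2 + 10*k - 9)*factorial(k)/(3*3**k). ✓

s_k = -(k - 3)*(k - 1)*factorial(k)/3**k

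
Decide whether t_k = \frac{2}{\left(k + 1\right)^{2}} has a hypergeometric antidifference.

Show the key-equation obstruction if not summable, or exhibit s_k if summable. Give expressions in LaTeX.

Ratio r(k) = (k + 1)**2/(k + 2)**2.
Factor: A=k**2 + 2*k + 1; B=k**2 + 4*k + 4; C=1.
Need (k**2 + 2*k + 1)·f(k+1) − (k**2 + 2*k + 1)·f(k) = 1.
From deg A=2, deg B=2, deg C=0: d=0.
Write f(k) = c0. Then LHS − RHS = -1, requiring -1 = 0: contradictory. No certificate.

No — t_k has no hypergeometric antidifference.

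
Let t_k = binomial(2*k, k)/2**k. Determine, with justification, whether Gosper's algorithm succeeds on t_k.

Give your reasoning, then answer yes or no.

No; the degree bound rules out any f.

Step 1: r(k) = (2*k + 1)/(k + 1).
Factor: A=2*k + 1; B=k + 1; C=1.
Set up (2*k + 1)·f(k+1) − (k)·f(k) − (1) = 0.
deg f ≤ -1 (via 1,1,0).
d = -1 < 0 ⇒ no nonzero polynomial f; not summable.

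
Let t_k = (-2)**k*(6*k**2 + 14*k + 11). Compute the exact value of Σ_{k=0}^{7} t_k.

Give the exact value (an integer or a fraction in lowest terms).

Σ = -37119

Ratio r(k) = 2*(-6*k**2 - 26*k - 31)/(6*k**2 + 14*k + 11).
A = -2, B = 1, C = k**2 + 7*k/3 + 11/6.
Set up (-2)·f(k+1) − (1)·f(k) − (k**2 + 7*k/3 + 11/6) = 0.
From deg A=0, deg B=0, deg C=2: d=2.
A polynomial solution: f(k) = -(2*k**2 + 2*k + 1)/6.
So s_k = (B(k−1)f/C)·t_k = (-(2*k**2 + 2*k + 1)/(6*k**2 + 14*k + 11))·t_k = (-2)**k*(-2*k**2 - 2*k - 1).
Verify: (-2)**k*(6*k**2 + 14*k + 11) matches t_k.
Evaluate s at k=8 and k=0: -37120 and -1; difference -37119.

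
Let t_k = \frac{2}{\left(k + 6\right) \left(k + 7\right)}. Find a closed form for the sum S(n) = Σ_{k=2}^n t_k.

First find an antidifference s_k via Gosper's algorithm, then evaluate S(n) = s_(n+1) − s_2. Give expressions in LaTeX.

Ratio r(k) = (k + 6)/(k + 8).
So A=k + 6 and B=k + 8, with C=1.
Need (k + 6)·f(k+1) − (k + 7)·f(k) = 1.
deg f ≤ 1 (via 1,1,0).
Solving with deg f ≤ 1: f(k) = k/6.
Then R = B(k−1)f/C = k*(k + 7)/6, so s_k = R(k)·t_k = k/(3*(k + 6)).
Δs = 2/(k**2 + 13*k + 42), as required.
s_(n+1) = (n + 1)/(3*(n + 7)) and s_(2) = 1/12, so S(n) = (n - 1)/(4*(n + 7)).

S(n) = \frac{n - 1}{4 \left(n + 7\right)}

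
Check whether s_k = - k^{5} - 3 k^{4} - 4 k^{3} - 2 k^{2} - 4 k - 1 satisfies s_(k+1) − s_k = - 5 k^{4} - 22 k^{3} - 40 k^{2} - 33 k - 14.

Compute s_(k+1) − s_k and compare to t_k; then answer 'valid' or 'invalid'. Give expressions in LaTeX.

Valid: the claim telescopes to t_k.

s_(k+1) = -k**5 - 8*k**4 - 26*k**3 - 42*k**2 - 37*k - 15
s_(k+1) − s_k = -5*k**4 - 22*k**3 - 40*k**2 - 33*k - 14
(s_(k+1) − s_k) − t_k = 0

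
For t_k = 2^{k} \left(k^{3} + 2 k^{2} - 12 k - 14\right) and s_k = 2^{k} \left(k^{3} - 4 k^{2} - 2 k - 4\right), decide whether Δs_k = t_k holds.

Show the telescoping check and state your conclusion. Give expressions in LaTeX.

s_(k+1) = 2**(k + 1)*(k**3 - k**2 - 7*k - 9)
s_(k+1) − s_k = 2**k*(k**3 + 2*k**2 - 12*k - 14)
(s_(k+1) − s_k) − t_k = 0

Valid — Δs_k = t_k.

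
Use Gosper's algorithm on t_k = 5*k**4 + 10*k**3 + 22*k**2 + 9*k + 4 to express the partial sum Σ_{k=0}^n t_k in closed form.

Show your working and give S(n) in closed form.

r(k) = (5*k**4 + 30*k**3 + 82*k**2 + 103*k + 50)/(5*k**4 + 10*k**3 + 22*k**2 + 9*k + 4) after simplifying.
Factor: A=1; B=1; C=k**4 + 2*k**3 + 22*k**2/5 + 9*k/5 + 4/5.
Key eq: (1)·f(k+1) = (1)·f(k) + (k**4 + 2*k**3 + 22*k**2/5 + 9*k/5 + 4/5).
From deg A=0, deg B=0, deg C=4: d=5.
Coefficient equations give f(k) = k*(k**4 + 4*k**2 - 4*k + 3)/5.
Get s_k = R·t_k = k*(k**4 + 4*k**2 - 4*k + 3) with R(k) = B(k−1)f(k)/C(k) = k*(k**4 + 4*k**2 - 4*k + 3)/(5*k**4 + 10*k**3 + 22*k**2 + 9*k + 4).
s_(k+1) − s_k = 5*k**4 + 10*k**3 + 22*k**2 + 9*k + 4 = t_k.
Evaluate: s_(n+1) = n**5 + 5*n**4 + 14*n**3 + 18*n**2 + 12*n + 4; subtract s_(0) = 0 ⇒ S(n) = n**5 + 5*n**4 + 14*n**3 + 18*n**2 + 12*n + 4.

S(n) = n**5 + 5*n**4 + 14*n**3 + 18*n**2 + 12*n + 4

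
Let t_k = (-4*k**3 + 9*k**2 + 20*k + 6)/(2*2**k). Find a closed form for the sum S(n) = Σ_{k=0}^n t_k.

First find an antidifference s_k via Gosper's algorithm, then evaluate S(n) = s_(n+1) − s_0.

S(n) = 2**(-n - 1)*(2**(n + 1) + 4*n**3 + 15*n**2 + 16*n + 4)

r(k) = (4*k**3 + 3*k**2 - 26*k - 31)/(2*(4*k**3 - 9*k**2 - 20*k - 6)) after simplifying.
Normal form (A,B,C) = (1/2, 1, k**3 - 9*k**2/4 - 5*k - 3/2).
Key eq: (1/2)·f(k+1) = (1)·f(k) + (k**3 - 9*k**2/4 - 5*k - 3/2).
Bound: deg f ≤ 3.
Solving with deg f ≤ 3: f(k) = -(k + 1)*(4*k**2 - k - 1)/2.
Then R = B(k−1)f/C = -2*(k + 1)*(4*k**2 - k - 1)/(4*k**3 - 9*k**2 - 20*k - 6), so s_k = R(k)·t_k = (4*k**3 + 3*k**2 - 2*k - 1)/2**k.
Check: Δs_k = (-4*k**3 + 9*k**2 + 20*k + 6)/(2*2**k). ✓
Evaluate: s_(n+1) = 2**(-n - 1)*(4*n**3 + 15*n**2 + 16*n + 4); subtract s_(0) = -1 ⇒ S(n) = 2**(-n - 1)*(2**(n + 1) + 4*n**3 + 15*n**2 + 16*n + 4).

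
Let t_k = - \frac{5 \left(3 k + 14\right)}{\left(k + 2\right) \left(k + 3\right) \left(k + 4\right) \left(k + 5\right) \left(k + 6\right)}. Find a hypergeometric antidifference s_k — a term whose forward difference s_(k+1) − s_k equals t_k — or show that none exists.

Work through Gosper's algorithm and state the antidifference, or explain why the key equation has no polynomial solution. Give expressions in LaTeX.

Compute t_(k+1)/t_k: get (k + 2)*(3*k + 17)/((k + 7)*(3*k + 14)).
Factor: A=k + 2; B=k + 7; C=k + 14/3.
Key eq: (k + 2)·f(k+1) = (k + 6)·f(k) + (k + 14/3).
deg f ≤ 4 (via 1,1,1).
Coefficient equations give f(k) = k*(k + 4)*(k**2 + 10*k + 31)/90.
So s_k = (B(k−1)f/C)·t_k = (k*(k + 4)*(k + 6)*(k**2 + 10*k + 31)/(30*(3*k + 14)))·t_k = k*(-k**2 - 10*k - 31)/(6*(k**3 + 10*k**2 + 31*k + 30)).
Δs = 5*(-3*k - 14)/(k**5 + 20*k**4 + 155*k**3 + 580*k**2 + 1044*k + 720), as required.

s_k = \frac{k \left(- k^{2} - 10 k - 31\right)}{6 \left(k^{3} + 10 k^{2} + 31 k + 30\right)}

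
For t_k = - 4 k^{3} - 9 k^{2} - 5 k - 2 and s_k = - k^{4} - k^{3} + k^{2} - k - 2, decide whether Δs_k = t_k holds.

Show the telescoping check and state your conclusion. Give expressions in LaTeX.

s_(k+1) = -k - (k + 1)**4 - (k + 1)**3 + (k + 1)**2 - 3
s_(k+1) − s_k = -4*k**3 - 9*k**2 - 5*k - 2
(s_(k+1) − s_k) − t_k = 0

valid; difference matches t_k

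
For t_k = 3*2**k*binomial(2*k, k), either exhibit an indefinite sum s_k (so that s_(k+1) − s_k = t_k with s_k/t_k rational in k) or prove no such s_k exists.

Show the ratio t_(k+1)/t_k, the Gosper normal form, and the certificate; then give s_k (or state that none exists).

not Gosper-summable; s_k does not exist

t_(k+1)/t_k = 4*(2*k + 1)/(k + 1).
Factor: A=8*k + 4; B=k + 1; C=1.
f must satisfy (8*k + 4)·f(k+1) − (k)·f(k) = 1.
Degrees (1,1,0) ⇒ d ≤ -1.
deg f ≤ -1 is impossible — no certificate.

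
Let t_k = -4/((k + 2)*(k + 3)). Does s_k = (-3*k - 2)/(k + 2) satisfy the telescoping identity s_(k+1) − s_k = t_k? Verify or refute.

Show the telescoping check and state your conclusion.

Valid — Δs_k = t_k.

s_(k+1) = (-3*k - 5)/(k + 3)
s_(k+1) − s_k = -4/(k**2 + 5*k + 6)
(s_(k+1) − s_k) − t_k = 0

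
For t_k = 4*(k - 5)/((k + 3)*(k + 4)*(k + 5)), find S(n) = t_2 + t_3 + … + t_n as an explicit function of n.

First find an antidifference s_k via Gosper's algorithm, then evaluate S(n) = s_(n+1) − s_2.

S(n) = 2*(n**2 - 21*n + 20)/(15*(n**2 + 9*n + 20))

Ratio r(k) = (k - 4)*(k + 3)/((k - 5)*(k + 6)).
Take A(k)=k + 3, B(k)=k + 6, C(k)=k - 5.
Solve (k + 3)·f(k+1) − (k + 5)·f(k) = k - 5.
deg f ≤ 2 (via 1,1,1).
Solve for f: f(k) = -k*(k + 19)/12 (degree 2 ≤ 2).
Get s_k = R·t_k = k*(-k - 19)/(3*(k + 3)*(k + 4)) with R(k) = B(k−1)f(k)/C(k) = -k*(k + 5)*(k + 19)/(12*(k - 5)).
Δs = 4*(k - 5)/(k**3 + 12*k**2 + 47*k + 60), as required.
s_(n+1) = (-n**2 - 21*n - 20)/(3*(n**2 + 9*n + 20)) and s_(2) = -7/15, so S(n) = 2*(n**2 - 21*n + 20)/(15*(n**2 + 9*n + 20)).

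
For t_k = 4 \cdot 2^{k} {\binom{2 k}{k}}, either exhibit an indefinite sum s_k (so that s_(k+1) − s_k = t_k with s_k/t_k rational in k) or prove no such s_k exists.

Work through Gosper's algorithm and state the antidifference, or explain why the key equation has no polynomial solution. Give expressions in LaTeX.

The ratio is 4*(2*k + 1)/(k + 1).
Take A(k)=8*k + 4, B(k)=k + 1, C(k)=1.
Key eq: (8*k + 4)·f(k+1) = (k)·f(k) + (1).
Bound: deg f ≤ -1.
Negative degree bound (-1): no f exists, t_k not Gosper-summable.

none — t_k is not Gosper-summable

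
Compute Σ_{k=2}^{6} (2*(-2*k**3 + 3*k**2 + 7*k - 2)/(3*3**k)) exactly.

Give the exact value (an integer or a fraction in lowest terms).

t_(k+1)/t_k = (2*k**3 + 3*k**2 - 7*k - 6)/(3*(2*k**3 - 3*k**2 - 7*k + 2)).
Take A(k)=1/3, B(k)=1, C(k)=k**3 - 3*k**2/2 - 7*k/2 + 1.
f must satisfy (1/3)·f(k+1) − (1)·f(k) = k**3 - 3*k**2/2 - 7*k/2 + 1.
deg f ≤ 3 (via 0,0,3).
Solve for f: f(k) = -3*(2*k**3 - 4*k + 1)/4 (degree 3 ≤ 3).
Get s_k = R·t_k = (2*k**3 - 4*k + 1)/3**k with R(k) = B(k−1)f(k)/C(k) = -3*(2*k**3 - 4*k + 1)/(2*(2*k**3 - 3*k**2 - 7*k + 2)).
Δs = 2*(-2*k**3 + 3*k**2 + 7*k - 2)/(3*3**k), as required.
Telescoping: Σ = s_(7) − s_(2) = 659/2187 − (1) = -1528/2187.

Σ = -1528/2187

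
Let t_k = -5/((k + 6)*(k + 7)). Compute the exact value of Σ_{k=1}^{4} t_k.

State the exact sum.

Ratio r(k) = (k + 6)/(k + 8).
Normal form (A,B,C) = (k + 6, k + 8, 1).
Key eq: (k + 6)·f(k+1) = (k + 7)·f(k) + (1).
Bound: deg f ≤ 1.
Match coefficients ⇒ f(k) = k/6.
Then R = B(k−1)f/C = k*(k + 7)/6, so s_k = R(k)·t_k = -5*k/(6*k + 36).
s_(k+1) − s_k = -5/(k**2 + 13*k + 42) = t_k.
Telescoping: Σ = s_(5) − s_(1) = -25/66 − (-5/42) = -20/77.

Σ = -20/77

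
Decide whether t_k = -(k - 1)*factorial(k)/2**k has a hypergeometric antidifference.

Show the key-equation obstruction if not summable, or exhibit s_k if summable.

Compute t_(k+1)/t_k: get k*(k + 1)/(2*(k - 1)).
Gosper form: A/B · C(k+1)/C(k) with A=k/2 + 1/2, B=1, C=k - 1.
f must satisfy (k/2 + 1/2)·f(k+1) − (1)·f(k) = k - 1.
From deg A=1, deg B=0, deg C=1: d=0.
Match coefficients ⇒ f(k) = 2.
R(k) = B(k−1)·f(k)/C(k) = 2/(k - 1); s_k = R·t_k = -2**(1 - k)*factorial(k).
Verify: -(k - 1)*factorial(k)/2**k matches t_k.

Yes. s_k = -2**(1 - k)*factorial(k).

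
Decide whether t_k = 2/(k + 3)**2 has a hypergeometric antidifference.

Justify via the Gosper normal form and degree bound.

No. Not Gosper-summable.

Ratio r(k) = (k + 3)**2/(k + 4)**2.
Factor: A=k**2 + 6*k + 9; B=k**2 + 8*k + 16; C=1.
Need (k**2 + 6*k + 9)·f(k+1) − (k**2 + 6*k + 9)·f(k) = 1.
From deg A=2, deg B=2, deg C=0: d=0.
Generic f = c0 gives residual -1; -1 = 0 cannot hold, so t_k is not Gosper-summable.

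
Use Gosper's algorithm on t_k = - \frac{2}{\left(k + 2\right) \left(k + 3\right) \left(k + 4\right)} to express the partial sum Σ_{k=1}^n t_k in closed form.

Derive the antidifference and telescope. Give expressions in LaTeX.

t_(k+1)/t_k = (k + 2)/(k + 5).
Factor: A=k + 2; B=k + 5; C=1.
f must satisfy (k + 2)·f(k+1) − (k + 4)·f(k) = 1.
Bound: deg f ≤ 2.
Coefficient equations give f(k) = k*(k + 5)/12.
Get s_k = R·t_k = k*(-k - 5)/(6*(k + 2)*(k + 3)) with R(k) = B(k−1)f(k)/C(k) = k*(k + 4)*(k + 5)/12.
Δs = -2/(k**3 + 9*k**2 + 26*k + 24), as required.
Σ_(k=1)^n t_k = s_(n+1) − s_(1) = ((-n**2 - 7*n - 6)/(6*(n**2 + 7*n + 12))) − (-1/12), i.e. n*(-n - 7)/(12*(n**2 + 7*n + 12)).

S(n) = \frac{n \left(- n - 7\right)}{12 \left(n^{2} + 7 n + 12\right)}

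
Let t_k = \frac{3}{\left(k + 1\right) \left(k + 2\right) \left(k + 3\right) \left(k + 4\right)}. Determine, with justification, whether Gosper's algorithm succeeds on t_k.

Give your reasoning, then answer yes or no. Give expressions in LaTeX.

The ratio is (k + 1)/(k + 5).
So A=k + 1 and B=k + 5, with C=1.
Solve (k + 1)·f(k+1) − (k + 4)·f(k) = 1.
Bound: deg f ≤ 3.
Coefficient equations give f(k) = k*(k**2 + 6*k + 11)/18.
Certificate R = B(k−1)f/C = k*(k + 4)*(k**2 + 6*k + 11)/18 gives s_k = k*(k**2 + 6*k + 11)/(6*(k + 1)*(k + 2)*(k + 3)).
Check: Δs_k = 3/(k**4 + 10*k**3 + 35*k**2 + 50*k + 24). ✓

Yes. s_k = \frac{k \left(k^{2} + 6 k + 11\right)}{6 \left(k + 1\right) \left(k + 2\right) \left(k + 3\right)}.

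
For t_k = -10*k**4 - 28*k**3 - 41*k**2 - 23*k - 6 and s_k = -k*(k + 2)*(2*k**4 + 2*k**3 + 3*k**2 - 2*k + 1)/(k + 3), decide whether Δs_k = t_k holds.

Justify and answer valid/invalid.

Invalid: residual 2*(4*k**5 + 28*k**4 + 61*k**3 + 74*k**2 + 37*k + 9)/(k**2 + 7*k + 12) ≠ 0.

s_(k+1) = (-2*k**6 - 18*k**5 - 67*k**4 - 132*k**3 - 141*k**2 - 78*k - 18)/(k + 4)
s_(k+1) − s_k = (-10*k**6 - 90*k**5 - 301*k**4 - 524*k**3 - 511*k**2 - 244*k - 54)/(k**2 + 7*k + 12)
(s_(k+1) − s_k) − t_k = 2*(4*k**5 + 28*k**4 + 61*k**3 + 74*k**2 + 37*k + 9)/(k**2 + 7*k + 12)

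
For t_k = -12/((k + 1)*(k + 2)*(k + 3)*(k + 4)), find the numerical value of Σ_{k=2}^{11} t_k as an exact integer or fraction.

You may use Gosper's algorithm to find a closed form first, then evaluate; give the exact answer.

t_(k+1)/t_k = (k + 1)/(k + 5).
A = k + 1, B = k + 5, C = 1.
Solve (k + 1)·f(k+1) − (k + 4)·f(k) = 1.
Degrees (1,1,0) ⇒ d ≤ 3.
Coefficient equations give f(k) = k*(k**2 + 6*k + 11)/18.
R(k) = B(k−1)·f(k)/C(k) = k*(k + 4)*(k**2 + 6*k + 11)/18; s_k = R·t_k = 2*k*(-k**2 - 6*k - 11)/(3*(k + 1)*(k + 2)*(k + 3)).
Δs = -12/(k**4 + 10*k**3 + 35*k**2 + 50*k + 24), as required.
Telescoping: Σ = s_(12) − s_(2) = -908/1365 − (-3/5) = -89/1365.

Σ = -89/1365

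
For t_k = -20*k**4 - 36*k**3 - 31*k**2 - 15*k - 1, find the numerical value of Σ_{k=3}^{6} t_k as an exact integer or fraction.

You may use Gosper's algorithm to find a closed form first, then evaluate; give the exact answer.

Step 1: r(k) = (20*k**4 + 116*k**3 + 259*k**2 + 265*k + 103)/(20*k**4 + 36*k**3 + 31*k**2 + 15*k + 1).
Factor: A=1; B=1; C=k**4 + 9*k**3/5 + 31*k**2/20 + 3*k/4 + 1/20.
Key eq: (1)·f(k+1) = (1)·f(k) + (k**4 + 9*k**3/5 + 31*k**2/20 + 3*k/4 + 1/20).
deg f ≤ 5 (via 0,0,4).
A polynomial solution: f(k) = k*(4*k**4 - k**3 - k**2 + k - 2)/20.
R(k) = B(k−1)·f(k)/C(k) = k*(4*k**4 - k**3 - k**2 + k - 2)/(20*k**4 + 36*k**3 + 31*k**2 + 15*k + 1); s_k = R·t_k = k*(-4*k**4 + k**3 + k**2 - k + 2).
Verify: -20*k**4 - 36*k**3 - 31*k**2 - 15*k - 1 matches t_k.
Sum = s_(7) − s_(3); s_(7) = -64519, s_(3) = -867 ⇒ -63652.

Σ = -63652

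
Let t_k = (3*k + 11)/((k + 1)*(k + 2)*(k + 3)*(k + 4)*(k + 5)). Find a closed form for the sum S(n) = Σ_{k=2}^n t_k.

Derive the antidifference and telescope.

S(n) = (n**3 + 10*n**2 + 31*n - 42)/(72*(n**3 + 10*n**2 + 31*n + 30))

t_(k+1)/t_k = (k + 1)*(3*k + 14)/((k + 6)*(3*k + 11)).
So A=k + 1 and B=k + 6, with C=k + 11/3.
Set up (k + 1)·f(k+1) − (k + 5)·f(k) − (k + 11/3) = 0.
d = 4 from the (1,1,1) case.
Match coefficients ⇒ f(k) = k*(k + 3)*(k**2 + 7*k + 14)/24.
So s_k = (B(k−1)f/C)·t_k = (k*(k + 3)*(k + 5)*(k**2 + 7*k + 14)/(8*(3*k + 11)))·t_k = k*(k**2 + 7*k + 14)/(8*(k**3 + 7*k**2 + 14*k + 8)).
Check: Δs_k = (3*k + 11)/(k**5 + 15*k**4 + 85*k**3 + 225*k**2 + 274*k + 120). ✓
Telescope: S(n) = s_(n+1) − s_(2) = (n**3 + 10*n**2 + 31*n + 22)/(8*(n**3 + 10*n**2 + 31*n + 30)) − (1/9) = (n**3 + 10*n**2 + 31*n - 42)/(72*(n**3 + 10*n**2 + 31*n + 30)).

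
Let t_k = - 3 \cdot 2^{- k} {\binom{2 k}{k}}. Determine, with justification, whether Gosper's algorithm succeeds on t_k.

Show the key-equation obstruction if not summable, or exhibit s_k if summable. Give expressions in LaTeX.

No — negative degree bound, so no certificate f.

t_(k+1)/t_k = (2*k + 1)/(k + 1).
Gosper form: A/B · C(k+1)/C(k) with A=2*k + 1, B=k + 1, C=1.
Set up (2*k + 1)·f(k+1) − (k)·f(k) − (1) = 0.
deg f ≤ -1 (via 1,1,0).
Bound -1 < 0, so the key equation has no polynomial solution.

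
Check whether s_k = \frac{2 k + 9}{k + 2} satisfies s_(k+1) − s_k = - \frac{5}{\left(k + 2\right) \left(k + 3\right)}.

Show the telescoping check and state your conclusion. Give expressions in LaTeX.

valid; difference matches t_k

s_(k+1) = (2*k + 11)/(k + 3)
s_(k+1) − s_k = -5/(k**2 + 5*k + 6)
(s_(k+1) − s_k) − t_k = 0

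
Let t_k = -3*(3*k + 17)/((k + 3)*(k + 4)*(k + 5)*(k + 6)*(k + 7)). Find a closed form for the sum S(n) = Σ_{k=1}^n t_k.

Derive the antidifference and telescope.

t_(k+1)/t_k = (k + 3)*(3*k + 20)/((k + 8)*(3*k + 17)).
Factor: A=k + 3; B=k + 8; C=k + 17/3.
Set up (k + 3)·f(k+1) − (k + 7)·f(k) − (k + 17/3) = 0.
Degrees (1,1,1) ⇒ d ≤ 4.
Match coefficients ⇒ f(k) = k*(k + 5)*(k**2 + 13*k + 54)/216.
Get s_k = R·t_k = k*(-k**2 - 13*k - 54)/(24*(k**3 + 13*k**2 + 54*k + 72)) with R(k) = B(k−1)f(k)/C(k) = k*(k + 5)*(k + 7)*(k**2 + 13*k + 54)/(72*(3*k + 17)).
s_(k+1) − s_k = 3*(-3*k - 17)/(k**5 + 25*k**4 + 245*k**3 + 1175*k**2 + 2754*k + 2520) = t_k.
Σ_(k=1)^n t_k = s_(n+1) − s_(1) = ((-n**3 - 16*n**2 - 83*n - 68)/(24*(n**3 + 16*n**2 + 83*n + 140))) − (-17/840), i.e. 3*n*(-n**2 - 16*n - 83)/(140*(n**3 + 16*n**2 + 83*n + 140)).

S(n) = 3*n*(-n**2 - 16*n - 83)/(140*(n**3 + 16*n**2 + 83*n + 140))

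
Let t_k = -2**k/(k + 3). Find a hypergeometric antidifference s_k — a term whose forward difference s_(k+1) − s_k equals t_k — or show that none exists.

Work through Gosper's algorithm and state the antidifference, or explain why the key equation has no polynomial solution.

no hypergeometric antidifference exists

The ratio is 2*(k + 3)/(k + 4).
A = 2*k + 6, B = k + 4, C = 1.
Key eq: (2*k + 6)·f(k+1) = (k + 3)·f(k) + (1).
d = -1 from the (1,1,0) case.
d = -1 < 0 ⇒ no nonzero polynomial f; not summable.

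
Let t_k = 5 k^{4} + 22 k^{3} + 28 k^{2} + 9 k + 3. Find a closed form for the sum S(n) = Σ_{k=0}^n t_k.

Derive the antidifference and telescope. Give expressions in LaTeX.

S(n) = n^{5} + 8 n^{4} + 22 n^{3} + 24 n^{2} + 12 n + 3

Step 1: r(k) = (5*k**4 + 42*k**3 + 124*k**2 + 151*k + 67)/(5*k**4 + 22*k**3 + 28*k**2 + 9*k + 3).
So A=1 and B=1, with C=k**4 + 22*k**3/5 + 28*k**2/5 + 9*k/5 + 3/5.
Need (1)·f(k+1) − (1)·f(k) = k**4 + 22*k**3/5 + 28*k**2/5 + 9*k/5 + 3/5.
d = 5 from the (0,0,4) case.
A polynomial solution: f(k) = k*(k**4 + 3*k**3 - 4*k + 3)/5.
So s_k = (B(k−1)f/C)·t_k = (k*(k**4 + 3*k**3 - 4*k + 3)/(5*k**4 + 22*k**3 + 28*k**2 + 9*k + 3))·t_k = k*(k**4 + 3*k**3 - 4*k + 3).
Verify: 5*k**4 + 22*k**3 + 28*k**2 + 9*k + 3 matches t_k.
Telescope: S(n) = s_(n+1) − s_(0) = n**5 + 8*n**4 + 22*n**3 + 24*n**2 + 12*n + 3 − (0) = n**5 + 8*n**4 + 22*n**3 + 24*n**2 + 12*n + 3.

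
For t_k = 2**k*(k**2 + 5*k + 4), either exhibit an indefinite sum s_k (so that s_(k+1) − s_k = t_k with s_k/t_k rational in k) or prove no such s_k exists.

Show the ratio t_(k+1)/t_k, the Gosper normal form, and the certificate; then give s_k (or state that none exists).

t_(k+1)/t_k = 2*(k**2 + 7*k + 10)/(k**2 + 5*k + 4).
So A=2 and B=1, with C=k**2 + 5*k + 4.
Key eq: (2)·f(k+1) = (1)·f(k) + (k**2 + 5*k + 4).
d = 2 from the (0,0,2) case.
Match coefficients ⇒ f(k) = k*(k + 1).
Then R = B(k−1)f/C = k/(k + 4), so s_k = R(k)·t_k = 2**k*k*(k + 1).
s_(k+1) − s_k = 2**k*(k + 1)*(k + 4) = t_k.

s_k = 2**k*k*(k + 1)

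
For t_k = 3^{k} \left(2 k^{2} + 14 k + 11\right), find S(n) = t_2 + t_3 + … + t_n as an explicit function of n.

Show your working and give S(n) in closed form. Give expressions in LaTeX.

Step 1: r(k) = 3*(2*k**2 + 18*k + 27)/(2*k**2 + 14*k + 11).
Gosper form: A/B · C(k+1)/C(k) with A=3, B=1, C=k**2 + 7*k + 11/2.
Key eq: (3)·f(k+1) = (1)·f(k) + (k**2 + 7*k + 11/2).
Bound: deg f ≤ 2.
A polynomial solution: f(k) = (k**2 + 4*k - 2)/2.
Then R = B(k−1)f/C = (k**2 + 4*k - 2)/(2*k**2 + 14*k + 11), so s_k = R(k)·t_k = 3**k*(k**2 + 4*k - 2).
Check: Δs_k = 3**k*(2*k**2 + 14*k + 11). ✓
Evaluate: s_(n+1) = 3**(n + 1)*(n**2 + 6*n + 3); subtract s_(2) = 90 ⇒ S(n) = 3*3**n*n**2 + 18*3**n*n + 9*3**n - 90.

S(n) = 3 \cdot 3^{n} n^{2} + 18 \cdot 3^{n} n + 9 \cdot 3^{n} - 90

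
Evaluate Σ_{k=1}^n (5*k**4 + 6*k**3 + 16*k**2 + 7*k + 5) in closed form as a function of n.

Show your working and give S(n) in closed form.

r(k) = (5*k**4 + 26*k**3 + 64*k**2 + 77*k + 39)/(5*k**4 + 6*k**3 + 16*k**2 + 7*k + 5) after simplifying.
Normal form (A,B,C) = (1, 1, k**4 + 6*k**3/5 + 16*k**2/5 + 7*k/5 + 1).
Key eq: (1)·f(k+1) = (1)·f(k) + (k**4 + 6*k**3/5 + 16*k**2/5 + 7*k/5 + 1).
From deg A=0, deg B=0, deg C=4: d=5.
Solve for f: f(k) = k*(k**4 - k**3 + 4*k**2 - 3*k + 4)/5 (degree 5 ≤ 5).
Then R = B(k−1)f/C = k*(k**4 - k**3 + 4*k**2 - 3*k + 4)/(5*k**4 + 6*k**3 + 16*k**2 + 7*k + 5), so s_k = R(k)·t_k = k*(k**4 - k**3 + 4*k**2 - 3*k + 4).
Verify: 5*k**4 + 6*k**3 + 16*k**2 + 7*k + 5 matches t_k.
s_(n+1) = n**5 + 4*n**4 + 10*n**3 + 13*n**2 + 11*n + 5 and s_(1) = 5, so S(n) = n*(n**4 + 4*n**3 + 10*n**2 + 13*n + 11).

S(n) = n*(n**4 + 4*n**3 + 10*n**2 + 13*n + 11)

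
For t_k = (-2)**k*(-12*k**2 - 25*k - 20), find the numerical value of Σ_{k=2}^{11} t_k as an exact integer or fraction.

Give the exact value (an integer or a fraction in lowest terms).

Σ = 2514848

r(k) = 2*(-12*k**2 - 49*k - 57)/(12*k**2 + 25*k + 20) after simplifying.
Factor: A=-2; B=1; C=k**2 + 25*k/12 + 5/3.
Solve (-2)·f(k+1) − (1)·f(k) = k**2 + 25*k/12 + 5/3.
From deg A=0, deg B=0, deg C=2: d=2.
Solve for f: f(k) = -(4*k**2 + 3*k + 2)/12 (degree 2 ≤ 2).
Get s_k = R·t_k = (-2)**k*(4*k**2 + 3*k + 2) with R(k) = B(k−1)f(k)/C(k) = -(4*k**2 + 3*k + 2)/(12*k**2 + 25*k + 20).
s_(k+1) − s_k = (-2)**k*(-12*k**2 - 25*k - 20) = t_k.
Evaluate s at k=12 and k=2: 2514944 and 96; difference 2514848.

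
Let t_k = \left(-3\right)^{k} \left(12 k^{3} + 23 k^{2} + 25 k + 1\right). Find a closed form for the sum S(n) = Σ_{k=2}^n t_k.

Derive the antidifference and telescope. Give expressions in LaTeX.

t_(k+1)/t_k = 3*(-12*k**3 - 59*k**2 - 107*k - 61)/(12*k**3 + 23*k**2 + 25*k + 1).
Take A(k)=-3, B(k)=1, C(k)=k**3 + 23*k**2/12 + 25*k/12 + 1/12.
Need (-3)·f(k+1) − (1)·f(k) = k**3 + 23*k**2/12 + 25*k/12 + 1/12.
deg f ≤ 3 (via 0,0,3).
Match coefficients ⇒ f(k) = -(3*k**3 - k**2 + k - 2)/12.
Get s_k = R·t_k = (-3)**k*(-3*k**3 + k**2 - k + 2) with R(k) = B(k−1)f(k)/C(k) = -(3*k**3 - k**2 + k - 2)/(12*k**3 + 23*k**2 + 25*k + 1).
s_(k+1) − s_k = (-3)**k*(12*k**3 + 23*k**2 + 25*k + 1) = t_k.
Σ_(k=2)^n t_k = s_(n+1) − s_(2) = (3*(-3)**n*(3*n**3 + 8*n**2 + 8*n + 1)) − (-180), i.e. 9*(-3)**n*n**3 + 24*(-3)**n*n**2 + 24*(-3)**n*n + 3*(-3)**n + 180.

S(n) = 9 \left(-3\right)^{n} n^{3} + 24 \left(-3\right)^{n} n^{2} + 24 \left(-3\right)^{n} n + 3 \left(-3\right)^{n} + 180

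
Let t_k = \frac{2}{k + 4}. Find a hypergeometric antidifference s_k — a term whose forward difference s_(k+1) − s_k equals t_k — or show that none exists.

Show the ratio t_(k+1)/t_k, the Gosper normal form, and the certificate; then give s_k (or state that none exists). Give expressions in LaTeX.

not Gosper-summable; s_k does not exist

The ratio is (k + 4)/(k + 5).
A = k + 4, B = k + 5, C = 1.
Need (k + 4)·f(k+1) − (k + 4)·f(k) = 1.
d = 0 from the (1,1,0) case.
Put f(k) = c0: A·f(k+1) − B(k−1)·f(k) − C = -1; need -1 = 0 — inconsistent ⇒ no f, not summable.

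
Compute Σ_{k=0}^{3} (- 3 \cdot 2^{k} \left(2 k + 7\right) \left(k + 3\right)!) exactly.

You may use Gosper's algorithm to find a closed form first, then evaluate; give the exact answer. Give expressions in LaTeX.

t_(k+1)/t_k = 2*(k + 4)*(2*k + 9)/(2*k + 7).
Gosper form: A/B · C(k+1)/C(k) with A=2*k + 8, B=1, C=k + 7/2.
Key eq: (2*k + 8)·f(k+1) = (1)·f(k) + (k + 7/2).
Bound: deg f ≤ 0.
Coefficient equations give f(k) = 1/2.
Certificate R = B(k−1)f/C = 1/(2*k + 7) gives s_k = -3*2**k*factorial(k + 3).
Δs = -3*2**k*(2*k + 7)*factorial(k + 3), as required.
Sum = s_(4) − s_(0); s_(4) = -241920, s_(0) = -18 ⇒ -241902.

Σ = -241902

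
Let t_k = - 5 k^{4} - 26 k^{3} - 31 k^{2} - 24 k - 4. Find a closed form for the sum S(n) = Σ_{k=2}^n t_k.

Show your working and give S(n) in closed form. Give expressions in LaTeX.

S(n) = - n^{5} - 9 n^{4} - 25 n^{3} - 34 n^{2} - 21 n + 90

t_(k+1)/t_k = (5*k**4 + 46*k**3 + 139*k**2 + 184*k + 90)/(5*k**4 + 26*k**3 + 31*k**2 + 24*k + 4).
Take A(k)=1, B(k)=1, C(k)=k**4 + 26*k**3/5 + 31*k**2/5 + 24*k/5 + 4/5.
Key eq: (1)·f(k+1) = (1)·f(k) + (k**4 + 26*k**3/5 + 31*k**2/5 + 24*k/5 + 4/5).
Bound: deg f ≤ 5.
Coefficient equations give f(k) = k*(k**4 + 4*k**3 - k**2 + 3*k - 3)/5.
Get s_k = R·t_k = k*(-k**4 - 4*k**3 + k**2 - 3*k + 3) with R(k) = B(k−1)f(k)/C(k) = k*(k**4 + 4*k**3 - k**2 + 3*k - 3)/(5*k**4 + 26*k**3 + 31*k**2 + 24*k + 4).
s_(k+1) − s_k = -5*k**4 - 26*k**3 - 31*k**2 - 24*k - 4 = t_k.
Telescope: S(n) = s_(n+1) − s_(2) = -n**5 - 9*n**4 - 25*n**3 - 34*n**2 - 21*n - 4 − (-94) = -n**5 - 9*n**4 - 25*n**3 - 34*n**2 - 21*n + 90.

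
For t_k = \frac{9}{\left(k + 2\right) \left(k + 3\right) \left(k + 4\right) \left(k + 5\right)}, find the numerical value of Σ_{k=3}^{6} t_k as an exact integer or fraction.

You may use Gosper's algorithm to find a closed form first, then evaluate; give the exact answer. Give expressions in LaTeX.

Step 1: r(k) = (k + 2)/(k + 6).
So A=k + 2 and B=k + 6, with C=1.
Key eq: (k + 2)·f(k+1) = (k + 5)·f(k) + (1).
Bound: deg f ≤ 3.
Solving with deg f ≤ 3: f(k) = k*(k**2 + 9*k + 26)/72.
So s_k = (B(k−1)f/C)·t_k = (k*(k + 5)*(k**2 + 9*k + 26)/72)·t_k = k*(k**2 + 9*k + 26)/(8*(k + 2)*(k + 3)*(k + 4)).
Check: Δs_k = 9/(k**4 + 14*k**3 + 71*k**2 + 154*k + 120). ✓
Sum = s_(7) − s_(3); s_(7) = 161/1320, s_(3) = 31/280 ⇒ 13/1155.

Σ = 13/1155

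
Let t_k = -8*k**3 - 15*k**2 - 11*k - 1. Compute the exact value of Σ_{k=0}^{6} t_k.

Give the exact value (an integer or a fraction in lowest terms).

Ratio r(k) = (8*k**3 + 39*k**2 + 65*k + 35)/(8*k**3 + 15*k**2 + 11*k + 1).
A = 1, B = 1, C = k**3 + 15*k**2/8 + 11*k/8 + 1/8.
Need (1)·f(k+1) − (1)·f(k) = k**3 + 15*k**2/8 + 11*k/8 + 1/8.
deg f ≤ 4 (via 0,0,3).
Solve for f: f(k) = k*(2*k**3 + k**2 - 2)/8 (degree 4 ≤ 4).
R(k) = B(k−1)·f(k)/C(k) = k*(2*k**3 + k**2 - 2)/(8*k**3 + 15*k**2 + 11*k + 1); s_k = R·t_k = k*(-2*k**3 - k**2 + 2).
Check: Δs_k = -8*k**3 - 15*k**2 - 11*k - 1. ✓
Σ_(k=0)^(6) t_k = s_(7) − s_(0) = -5131 − (0) = -5131.

Σ = -5131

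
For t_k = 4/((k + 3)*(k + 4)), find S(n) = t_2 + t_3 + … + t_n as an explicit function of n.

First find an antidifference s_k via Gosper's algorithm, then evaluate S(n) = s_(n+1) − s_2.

S(n) = 4*(n - 1)/(5*(n + 4))

Compute t_(k+1)/t_k: get (k + 3)/(k + 5).
Normal form (A,B,C) = (k + 3, k + 5, 1).
Key eq: (k + 3)·f(k+1) = (k + 4)·f(k) + (1).
From deg A=1, deg B=1, deg C=0: d=1.
Match coefficients ⇒ f(k) = k/3.
Then R = B(k−1)f/C = k*(k + 4)/3, so s_k = R(k)·t_k = 4*k/(3*(k + 3)).
Check: Δs_k = 4/(k**2 + 7*k + 12). ✓
Evaluate: s_(n+1) = 4*(n + 1)/(3*(n + 4)); subtract s_(2) = 8/15 ⇒ S(n) = 4*(n - 1)/(5*(n + 4)).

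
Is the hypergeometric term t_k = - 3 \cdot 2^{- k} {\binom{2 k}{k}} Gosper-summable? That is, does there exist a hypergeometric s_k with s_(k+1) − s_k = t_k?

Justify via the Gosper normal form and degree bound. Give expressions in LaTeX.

t_(k+1)/t_k = (2*k + 1)/(k + 1).
Take A(k)=2*k + 1, B(k)=k + 1, C(k)=1.
Need (2*k + 1)·f(k+1) − (k)·f(k) = 1.
d = -1 from the (1,1,0) case.
d = -1 < 0 ⇒ no nonzero polynomial f; not summable.

No — t_k has no hypergeometric antidifference.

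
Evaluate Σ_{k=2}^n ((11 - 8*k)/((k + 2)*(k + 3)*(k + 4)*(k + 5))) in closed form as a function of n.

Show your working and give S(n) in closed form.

Compute t_(k+1)/t_k: get (k + 2)*(8*k - 3)/((k + 6)*(8*k - 11)).
Take A(k)=k + 2, B(k)=k + 6, C(k)=k - 11/8.
Solve (k + 2)·f(k+1) − (k + 5)·f(k) = k - 11/8.
deg f ≤ 3 (via 1,1,1).
Solve for f: f(k) = -k*(k**2 + 9*k + 122)/192 (degree 3 ≤ 3).
R(k) = B(k−1)·f(k)/C(k) = -k*(k + 5)*(k**2 + 9*k + 122)/(24*(8*k - 11)); s_k = R·t_k = k*(k**2 + 9*k + 122)/(24*(k + 2)*(k + 3)*(k + 4)).
Δs = (11 - 8*k)/(k**4 + 14*k**3 + 71*k**2 + 154*k + 120), as required.
Evaluate: s_(n+1) = (n**3 + 12*n**2 + 143*n + 132)/(24*(n**3 + 12*n**2 + 47*n + 60)); subtract s_(2) = 1/10 ⇒ S(n) = (-7*n**3 - 84*n**2 + 151*n - 60)/(120*(n**3 + 12*n**2 + 47*n + 60)).

S(n) = (-7*n**3 - 84*n**2 + 151*n - 60)/(120*(n**3 + 12*n**2 + 47*n + 60))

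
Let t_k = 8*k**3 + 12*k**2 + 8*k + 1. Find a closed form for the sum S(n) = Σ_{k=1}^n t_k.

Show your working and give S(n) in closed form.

S(n) = n*(2*n**3 + 8*n**2 + 12*n + 7)

The ratio is (8*k**3 + 36*k**2 + 56*k + 29)/(8*k**3 + 12*k**2 + 8*k + 1).
So A=1 and B=1, with C=k**3 + 3*k**2/2 + k + 1/8.
f must satisfy (1)·f(k+1) − (1)·f(k) = k**3 + 3*k**2/2 + k + 1/8.
d = 4 from the (0,0,3) case.
A polynomial solution: f(k) = k*(2*k**3 - 1)/8.
Certificate R = B(k−1)f/C = k*(2*k**3 - 1)/(8*k**3 + 12*k**2 + 8*k + 1) gives s_k = 2*k**4 - k.
Check: Δs_k = -2*k**4 + 2*(k + 1)**4 - 1. ✓
s_(n+1) = 2*n**4 + 8*n**3 + 12*n**2 + 7*n + 1 and s_(1) = 1, so S(n) = n*(2*n**3 + 8*n**2 + 12*n + 7).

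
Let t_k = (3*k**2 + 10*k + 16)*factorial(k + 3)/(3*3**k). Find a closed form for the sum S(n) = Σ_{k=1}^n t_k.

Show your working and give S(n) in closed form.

Ratio r(k) = (k + 4)*(10*k + 3*(k + 1)**2 + 26)/(3*(3*k**2 + 10*k + 16)).
Factor: A=k/3 + 4/3; B=1; C=k**2 + 10*k/3 + 16/3.
Solve (k/3 + 4/3)·f(k+1) − (1)·f(k) = k**2 + 10*k/3 + 16/3.
d = 1 from the (1,0,2) case.
Solve for f: f(k) = 3*k + 4 (degree 1 ≤ 1).
So s_k = (B(k−1)f/C)·t_k = (3*(3*k + 4)/(3*k**2 + 10*k + 16))·t_k = (3*k + 4)*factorial(k + 3)/3**k.
Verify: (3*k**2 + 10*k + 16)*factorial(k + 3)/(3*3**k) matches t_k.
s_(n+1) = 3**(-n - 1)*(3*n + 7)*factorial(n + 4) and s_(1) = 56, so S(n) = -56 + n*factorial(n + 4)/3**n + 7*factorial(n + 4)/(3*3**n).

S(n) = -56 + n*factorial(n + 4)/3**n + 7*factorial(n + 4)/(3*3**n)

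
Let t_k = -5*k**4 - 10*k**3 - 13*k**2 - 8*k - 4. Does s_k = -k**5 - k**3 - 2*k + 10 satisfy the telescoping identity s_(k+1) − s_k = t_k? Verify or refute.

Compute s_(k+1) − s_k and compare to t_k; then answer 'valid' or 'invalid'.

valid (s_(k+1) − s_k reduces to t_k)

s_(k+1) = -2*k - (k + 1)**5 - (k + 1)**3 + 8
s_(k+1) − s_k = k**5 + k**3 - (k + 1)**5 - (k + 1)**3 - 2
(s_(k+1) − s_k) − t_k = 0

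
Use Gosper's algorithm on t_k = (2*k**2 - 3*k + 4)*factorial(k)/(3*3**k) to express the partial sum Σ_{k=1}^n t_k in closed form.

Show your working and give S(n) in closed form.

Ratio r(k) = (k + 1)*(-3*k + 2*(k + 1)**2 + 1)/(3*(2*k**2 - 3*k + 4)).
A = k/3 + 1/3, B = 1, C = k**2 - 3*k/2 + 2.
f must satisfy (k/3 + 1/3)·f(k+1) − (1)·f(k) = k**2 - 3*k/2 + 2.
d = 1 from the (1,0,2) case.
Match coefficients ⇒ f(k) = 3*(2*k - 1)/2.
Certificate R = B(k−1)f/C = 3*(2*k - 1)/(2*k**2 - 3*k + 4) gives s_k = (2*k - 1)*factorial(k)/3**k.
Check: Δs_k = (2*k**2 - 3*k + 4)*factorial(k)/(3*3**k). ✓
Telescope: S(n) = s_(n+1) − s_(1) = 3**(-n - 1)*(2*n + 1)*factorial(n + 1) − (1/3) = 3**(-n - 1)*(-3**n + 2*n**2*factorial(n) + 3*n*factorial(n) + factorial(n)).

S(n) = 3**(-n - 1)*(-3**n + 2*n**2*factorial(n) + 3*n*factorial(n) + factorial(n))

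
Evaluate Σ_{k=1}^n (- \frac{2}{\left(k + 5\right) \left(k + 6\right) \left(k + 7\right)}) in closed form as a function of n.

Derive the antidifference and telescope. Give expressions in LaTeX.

t_(k+1)/t_k = (k + 5)/(k + 8).
So A=k + 5 and B=k + 8, with C=1.
Need (k + 5)·f(k+1) − (k + 7)·f(k) = 1.
d = 2 from the (1,1,0) case.
Solve for f: f(k) = k*(k + 11)/60 (degree 2 ≤ 2).
So s_k = (B(k−1)f/C)·t_k = (k*(k + 7)*(k + 11)/60)·t_k = k*(-k - 11)/(30*(k + 5)*(k + 6)).
Check: Δs_k = -2/(k**3 + 18*k**2 + 107*k + 210). ✓
Σ_(k=1)^n t_k = s_(n+1) − s_(1) = ((-n**2 - 13*n - 12)/(30*(n**2 + 13*n + 42))) − (-1/105), i.e. n*(-n - 13)/(42*(n**2 + 13*n + 42)).

S(n) = \frac{n \left(- n - 13\right)}{42 \left(n^{2} + 13 n + 42\right)}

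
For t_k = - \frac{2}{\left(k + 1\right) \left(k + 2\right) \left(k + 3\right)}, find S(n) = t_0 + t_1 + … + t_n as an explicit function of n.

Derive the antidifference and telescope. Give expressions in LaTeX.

S(n) = \frac{- n^{2} - 5 n - 4}{2 \left(n^{2} + 5 n + 6\right)}

The ratio is (k + 1)/(k + 4).
Normal form (A,B,C) = (k + 1, k + 4, 1).
Need (k + 1)·f(k+1) − (k + 3)·f(k) = 1.
From deg A=1, deg B=1, deg C=0: d=2.
Solve for f: f(k) = k*(k + 3)/4 (degree 2 ≤ 2).
Then R = B(k−1)f/C = k*(k + 3)**2/4, so s_k = R(k)·t_k = k*(-k - 3)/(2*(k + 1)*(k + 2)).
Check: Δs_k = -2/(k**3 + 6*k**2 + 11*k + 6). ✓
Evaluate: s_(n+1) = (-n**2 - 5*n - 4)/(2*(n**2 + 5*n + 6)); subtract s_(0) = 0 ⇒ S(n) = (-n**2 - 5*n - 4)/(2*(n**2 + 5*n + 6)).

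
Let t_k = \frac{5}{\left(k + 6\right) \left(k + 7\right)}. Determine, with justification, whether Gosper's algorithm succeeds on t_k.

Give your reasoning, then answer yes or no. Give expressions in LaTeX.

Yes. s_k = \frac{5 k}{6 \left(k + 6\right)}.

The ratio is (k + 6)/(k + 8).
A = k + 6, B = k + 8, C = 1.
Need (k + 6)·f(k+1) − (k + 7)·f(k) = 1.
Degrees (1,1,0) ⇒ d ≤ 1.
Match coefficients ⇒ f(k) = k/6.
So s_k = (B(k−1)f/C)·t_k = (k*(k + 7)/6)·t_k = 5*k/(6*(k + 6)).
s_(k+1) − s_k = 5/(k**2 + 13*k + 42) = t_k.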